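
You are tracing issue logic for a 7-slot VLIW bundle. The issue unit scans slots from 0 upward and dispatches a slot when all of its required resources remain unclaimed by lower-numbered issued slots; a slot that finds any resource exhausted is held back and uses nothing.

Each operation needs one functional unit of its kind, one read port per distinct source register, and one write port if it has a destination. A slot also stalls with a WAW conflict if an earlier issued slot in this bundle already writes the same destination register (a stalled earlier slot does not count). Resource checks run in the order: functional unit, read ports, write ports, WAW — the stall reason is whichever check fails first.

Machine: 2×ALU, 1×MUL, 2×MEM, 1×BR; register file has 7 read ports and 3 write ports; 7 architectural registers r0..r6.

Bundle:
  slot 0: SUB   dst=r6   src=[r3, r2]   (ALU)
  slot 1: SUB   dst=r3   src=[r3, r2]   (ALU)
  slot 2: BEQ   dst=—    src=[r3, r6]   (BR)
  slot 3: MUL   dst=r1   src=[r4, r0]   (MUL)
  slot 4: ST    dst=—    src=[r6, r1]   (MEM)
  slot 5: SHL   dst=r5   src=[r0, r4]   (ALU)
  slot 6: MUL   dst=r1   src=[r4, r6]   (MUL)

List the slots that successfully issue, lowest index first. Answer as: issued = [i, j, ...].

  0. ALU→r6 ⇒ go  {1A/1Mu/2Ld/1B | 5r 2w}
  1. ALU→r3 ⇒ go  {0A/1Mu/2Ld/1B | 3r 1w}
  2. BR ⇒ go  {0A/1Mu/2Ld/0B | 1r 1w}
  3. MUL→r1 ⇒ no(RD_PORT)  {0A/1Mu/2Ld/0B | 1r 1w}
  4. MEM ⇒ no(RD_PORT)  {0A/1Mu/2Ld/0B | 1r 1w}
  5. ALU→r5 ⇒ no(FU)  {0A/1Mu/2Ld/0B | 1r 1w}
  6. MUL→r1 ⇒ no(RD_PORT)  {0A/1Mu/2Ld/0B | 1r 1w}

issued = [0, 1, 2]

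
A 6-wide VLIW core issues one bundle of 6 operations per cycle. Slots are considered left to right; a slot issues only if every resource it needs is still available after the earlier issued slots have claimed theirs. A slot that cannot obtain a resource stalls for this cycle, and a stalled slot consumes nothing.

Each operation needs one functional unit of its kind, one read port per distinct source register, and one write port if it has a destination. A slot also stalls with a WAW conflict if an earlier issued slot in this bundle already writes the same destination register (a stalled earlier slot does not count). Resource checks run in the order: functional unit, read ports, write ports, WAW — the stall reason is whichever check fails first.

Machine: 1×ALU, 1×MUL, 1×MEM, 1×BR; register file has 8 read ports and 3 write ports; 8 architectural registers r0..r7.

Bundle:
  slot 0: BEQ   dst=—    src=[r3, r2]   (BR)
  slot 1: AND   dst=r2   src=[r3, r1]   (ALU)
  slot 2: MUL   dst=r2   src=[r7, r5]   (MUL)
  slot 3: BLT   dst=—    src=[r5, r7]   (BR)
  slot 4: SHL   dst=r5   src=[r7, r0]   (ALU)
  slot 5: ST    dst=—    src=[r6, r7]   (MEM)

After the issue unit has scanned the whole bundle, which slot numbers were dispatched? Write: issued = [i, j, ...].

#0 BR src=r3,r2 dispatched  <A:1 Mu:1 Ld:1 B:0 rd:6 wr:3>
#1 ALU src=r3,r1 dispatched  <A:0 Mu:1 Ld:1 B:0 rd:4 wr:2>
#2 MUL src=r7,r5 held:WAW  <A:0 Mu:1 Ld:1 B:0 rd:4 wr:2>
#3 BR src=r5,r7 held:FU  <A:0 Mu:1 Ld:1 B:0 rd:4 wr:2>
#4 ALU src=r7,r0 held:FU  <A:0 Mu:1 Ld:1 B:0 rd:4 wr:2>
#5 MEM src=r6,r7 dispatched  <A:0 Mu:1 Ld:0 B:0 rd:2 wr:2>

issued = [0, 1, 5]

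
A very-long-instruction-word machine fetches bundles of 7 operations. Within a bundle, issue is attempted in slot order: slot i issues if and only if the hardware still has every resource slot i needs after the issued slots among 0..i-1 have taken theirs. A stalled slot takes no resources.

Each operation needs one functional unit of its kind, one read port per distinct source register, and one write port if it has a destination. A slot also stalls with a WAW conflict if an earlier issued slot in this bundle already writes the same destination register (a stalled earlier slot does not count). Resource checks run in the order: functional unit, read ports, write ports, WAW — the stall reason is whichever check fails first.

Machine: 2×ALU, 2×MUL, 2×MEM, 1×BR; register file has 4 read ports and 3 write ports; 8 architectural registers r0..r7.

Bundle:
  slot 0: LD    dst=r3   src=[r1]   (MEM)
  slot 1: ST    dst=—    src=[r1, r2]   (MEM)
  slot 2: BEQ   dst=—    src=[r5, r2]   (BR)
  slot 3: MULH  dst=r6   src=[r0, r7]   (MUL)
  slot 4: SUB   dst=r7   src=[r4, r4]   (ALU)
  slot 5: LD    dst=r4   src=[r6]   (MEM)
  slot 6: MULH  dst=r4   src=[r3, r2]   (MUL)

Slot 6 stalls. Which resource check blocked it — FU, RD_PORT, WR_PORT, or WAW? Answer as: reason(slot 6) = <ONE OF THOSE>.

[0] MEM needs rd=1 wr=1: ok; after: ALU=2 MUL=2 MEM=1 BR=1, R=3, W=2
[1] MEM needs rd=2 wr=0: ok; after: ALU=2 MUL=2 MEM=0 BR=1, R=1, W=2
[2] BR needs rd=2 wr=0: RD_PORT; after: ALU=2 MUL=2 MEM=0 BR=1, R=1, W=2
[3] MUL needs rd=2 wr=1: RD_PORT; after: ALU=2 MUL=2 MEM=0 BR=1, R=1, W=2
[4] ALU needs rd=1 wr=1: ok; after: ALU=1 MUL=2 MEM=0 BR=1, R=0, W=1
[5] MEM needs rd=1 wr=1: FU; after: ALU=1 MUL=2 MEM=0 BR=1, R=0, W=1
[6] MUL needs rd=2 wr=1: RD_PORT; after: ALU=1 MUL=2 MEM=0 BR=1, R=0, W=1

reason(slot 6) = RD_PORT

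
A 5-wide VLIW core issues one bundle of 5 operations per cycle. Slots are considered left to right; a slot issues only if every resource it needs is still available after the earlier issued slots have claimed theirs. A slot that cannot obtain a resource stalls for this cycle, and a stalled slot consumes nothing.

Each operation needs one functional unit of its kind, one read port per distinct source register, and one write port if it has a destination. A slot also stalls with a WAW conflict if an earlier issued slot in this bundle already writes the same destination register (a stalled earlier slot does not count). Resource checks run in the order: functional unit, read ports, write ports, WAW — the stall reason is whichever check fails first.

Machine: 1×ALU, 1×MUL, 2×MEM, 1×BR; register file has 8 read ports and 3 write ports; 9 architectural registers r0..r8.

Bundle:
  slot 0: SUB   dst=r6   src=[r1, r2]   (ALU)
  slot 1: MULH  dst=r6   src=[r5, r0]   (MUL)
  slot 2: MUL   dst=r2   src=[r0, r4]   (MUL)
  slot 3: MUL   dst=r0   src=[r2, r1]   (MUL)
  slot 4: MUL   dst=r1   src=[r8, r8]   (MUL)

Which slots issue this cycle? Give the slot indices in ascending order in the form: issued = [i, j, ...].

#0 ALU src=r1,r2 dispatched  <A:0 Mu:1 Ld:2 B:1 rd:6 wr:2>
#1 MUL src=r5,r0 held:WAW  <A:0 Mu:1 Ld:2 B:1 rd:6 wr:2>
#2 MUL src=r0,r4 dispatched  <A:0 Mu:0 Ld:2 B:1 rd:4 wr:1>
#3 MUL src=r2,r1 held:FU  <A:0 Mu:0 Ld:2 B:1 rd:4 wr:1>
#4 MUL src=r8,r8 held:FU  <A:0 Mu:0 Ld:2 B:1 rd:4 wr:1>

issued = [0, 2]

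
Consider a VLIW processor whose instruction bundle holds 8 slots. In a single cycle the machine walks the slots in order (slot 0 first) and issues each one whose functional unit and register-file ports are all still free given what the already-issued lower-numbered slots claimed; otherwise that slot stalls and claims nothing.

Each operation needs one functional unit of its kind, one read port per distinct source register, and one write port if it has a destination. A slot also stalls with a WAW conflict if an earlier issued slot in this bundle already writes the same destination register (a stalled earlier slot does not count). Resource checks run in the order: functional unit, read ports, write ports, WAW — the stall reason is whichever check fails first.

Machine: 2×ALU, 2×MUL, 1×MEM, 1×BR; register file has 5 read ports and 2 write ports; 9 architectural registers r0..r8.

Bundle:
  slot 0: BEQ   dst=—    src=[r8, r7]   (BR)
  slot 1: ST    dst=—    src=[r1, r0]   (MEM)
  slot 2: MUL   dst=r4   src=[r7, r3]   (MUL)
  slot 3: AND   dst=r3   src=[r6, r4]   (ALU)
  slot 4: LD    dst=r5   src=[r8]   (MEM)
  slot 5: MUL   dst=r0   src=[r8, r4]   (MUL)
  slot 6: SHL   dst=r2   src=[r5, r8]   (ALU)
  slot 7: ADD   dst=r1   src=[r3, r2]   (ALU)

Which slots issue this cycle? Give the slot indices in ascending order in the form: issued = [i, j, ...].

#0 BR src=r8,r7 dispatched  <A:2 Mu:2 Ld:1 B:0 rd:3 wr:2>
#1 MEM src=r1,r0 dispatched  <A:2 Mu:2 Ld:0 B:0 rd:1 wr:2>
#2 MUL src=r7,r3 held:RD_PORT  <A:2 Mu:2 Ld:0 B:0 rd:1 wr:2>
#3 ALU src=r6,r4 held:RD_PORT  <A:2 Mu:2 Ld:0 B:0 rd:1 wr:2>
#4 MEM src=r8 held:FU  <A:2 Mu:2 Ld:0 B:0 rd:1 wr:2>
#5 MUL src=r8,r4 held:RD_PORT  <A:2 Mu:2 Ld:0 B:0 rd:1 wr:2>
#6 ALU src=r5,r8 held:RD_PORT  <A:2 Mu:2 Ld:0 B:0 rd:1 wr:2>
#7 ALU src=r3,r2 held:RD_PORT  <A:2 Mu:2 Ld:0 B:0 rd:1 wr:2>

issued = [0, 1]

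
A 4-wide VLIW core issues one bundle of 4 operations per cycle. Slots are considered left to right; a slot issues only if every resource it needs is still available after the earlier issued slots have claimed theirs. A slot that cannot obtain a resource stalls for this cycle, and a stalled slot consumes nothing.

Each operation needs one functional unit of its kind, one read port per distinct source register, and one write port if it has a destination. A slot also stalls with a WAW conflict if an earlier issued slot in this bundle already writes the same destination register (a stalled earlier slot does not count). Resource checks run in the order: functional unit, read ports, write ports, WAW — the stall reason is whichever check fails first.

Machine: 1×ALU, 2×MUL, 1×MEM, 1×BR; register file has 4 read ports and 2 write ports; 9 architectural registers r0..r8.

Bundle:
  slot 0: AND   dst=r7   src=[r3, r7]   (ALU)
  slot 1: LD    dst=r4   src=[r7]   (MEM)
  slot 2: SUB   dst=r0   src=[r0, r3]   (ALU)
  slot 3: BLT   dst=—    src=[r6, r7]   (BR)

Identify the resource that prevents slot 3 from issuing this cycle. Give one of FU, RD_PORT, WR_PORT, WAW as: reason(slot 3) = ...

slot 0 (ALU): ISSUE — free A0,Mu2,Ld1,B1 rp2 wp1
slot 1 (MEM): ISSUE — free A0,Mu2,Ld0,B1 rp1 wp0
slot 2 (ALU): stall FU — free A0,Mu2,Ld0,B1 rp1 wp0
slot 3 (BR): stall RD_PORT — free A0,Mu2,Ld0,B1 rp1 wp0

reason(slot 3) = RD_PORT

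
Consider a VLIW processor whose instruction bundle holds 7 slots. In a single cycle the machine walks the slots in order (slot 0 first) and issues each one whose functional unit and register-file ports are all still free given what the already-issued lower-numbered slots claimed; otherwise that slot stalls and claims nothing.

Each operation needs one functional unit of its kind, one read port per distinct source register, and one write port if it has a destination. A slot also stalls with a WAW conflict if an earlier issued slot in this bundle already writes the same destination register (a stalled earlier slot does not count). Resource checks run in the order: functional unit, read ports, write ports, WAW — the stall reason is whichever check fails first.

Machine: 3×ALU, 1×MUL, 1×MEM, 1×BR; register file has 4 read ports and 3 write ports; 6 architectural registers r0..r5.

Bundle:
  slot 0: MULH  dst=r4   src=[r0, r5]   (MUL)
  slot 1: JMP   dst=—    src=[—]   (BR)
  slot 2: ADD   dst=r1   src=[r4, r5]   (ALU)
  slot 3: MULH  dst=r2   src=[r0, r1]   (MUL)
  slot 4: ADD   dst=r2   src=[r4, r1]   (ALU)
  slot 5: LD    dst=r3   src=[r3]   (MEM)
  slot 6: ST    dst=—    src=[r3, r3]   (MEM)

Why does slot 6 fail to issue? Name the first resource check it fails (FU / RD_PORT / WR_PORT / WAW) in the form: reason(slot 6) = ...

reason(slot 6) = RD_PORT

  0. MUL→r4 ⇒ go  {3A/0Mu/1Ld/1B | 2r 2w}
  1. BR ⇒ go  {3A/0Mu/1Ld/0B | 2r 2w}
  2. ALU→r1 ⇒ go  {2A/0Mu/1Ld/0B | 0r 1w}
  3. MUL→r2 ⇒ no(FU)  {2A/0Mu/1Ld/0B | 0r 1w}
  4. ALU→r2 ⇒ no(RD_PORT)  {2A/0Mu/1Ld/0B | 0r 1w}
  5. MEM→r3 ⇒ no(RD_PORT)  {2A/0Mu/1Ld/0B | 0r 1w}
  6. MEM ⇒ no(RD_PORT)  {2A/0Mu/1Ld/0B | 0r 1w}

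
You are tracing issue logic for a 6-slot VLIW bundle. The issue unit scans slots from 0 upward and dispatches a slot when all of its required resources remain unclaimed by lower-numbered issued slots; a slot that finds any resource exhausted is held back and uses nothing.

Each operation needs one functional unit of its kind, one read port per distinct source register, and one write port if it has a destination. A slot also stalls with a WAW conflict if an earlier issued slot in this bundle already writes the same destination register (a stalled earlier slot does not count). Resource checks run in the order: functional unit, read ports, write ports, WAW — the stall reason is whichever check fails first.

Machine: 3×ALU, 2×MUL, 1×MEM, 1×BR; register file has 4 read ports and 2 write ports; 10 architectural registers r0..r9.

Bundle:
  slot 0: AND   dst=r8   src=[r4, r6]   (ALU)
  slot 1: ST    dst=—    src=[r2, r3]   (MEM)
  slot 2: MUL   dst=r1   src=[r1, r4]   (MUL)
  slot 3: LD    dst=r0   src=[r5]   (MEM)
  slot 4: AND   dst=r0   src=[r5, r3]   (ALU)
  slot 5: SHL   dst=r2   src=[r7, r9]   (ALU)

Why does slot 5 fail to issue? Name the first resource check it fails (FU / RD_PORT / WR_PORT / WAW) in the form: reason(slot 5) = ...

reason(slot 5) = RD_PORT

slot 0 (ALU): ISSUE — free A2,Mu2,Ld1,B1 rp2 wp1
slot 1 (MEM): ISSUE — free A2,Mu2,Ld0,B1 rp0 wp1
slot 2 (MUL): stall RD_PORT — free A2,Mu2,Ld0,B1 rp0 wp1
slot 3 (MEM): stall FU — free A2,Mu2,Ld0,B1 rp0 wp1
slot 4 (ALU): stall RD_PORT — free A2,Mu2,Ld0,B1 rp0 wp1
slot 5 (ALU): stall RD_PORT — free A2,Mu2,Ld0,B1 rp0 wp1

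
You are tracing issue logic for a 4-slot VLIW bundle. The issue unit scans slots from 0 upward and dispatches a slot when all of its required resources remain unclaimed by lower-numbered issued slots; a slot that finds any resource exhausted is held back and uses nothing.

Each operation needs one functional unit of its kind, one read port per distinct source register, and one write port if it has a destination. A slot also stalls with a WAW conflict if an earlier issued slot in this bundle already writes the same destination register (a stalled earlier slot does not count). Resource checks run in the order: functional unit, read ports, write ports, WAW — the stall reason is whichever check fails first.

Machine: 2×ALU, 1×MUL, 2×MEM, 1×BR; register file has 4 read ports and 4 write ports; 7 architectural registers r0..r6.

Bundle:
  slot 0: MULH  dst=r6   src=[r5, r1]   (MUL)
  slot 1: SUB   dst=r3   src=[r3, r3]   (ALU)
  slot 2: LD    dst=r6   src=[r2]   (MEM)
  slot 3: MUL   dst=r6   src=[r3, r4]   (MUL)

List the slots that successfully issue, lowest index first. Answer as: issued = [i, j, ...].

  0. MUL→r6 ⇒ go  {2A/0Mu/2Ld/1B | 2r 3w}
  1. ALU→r3 ⇒ go  {1A/0Mu/2Ld/1B | 1r 2w}
  2. MEM→r6 ⇒ no(WAW)  {1A/0Mu/2Ld/1B | 1r 2w}
  3. MUL→r6 ⇒ no(FU)  {1A/0Mu/2Ld/1B | 1r 2w}

issued = [0, 1]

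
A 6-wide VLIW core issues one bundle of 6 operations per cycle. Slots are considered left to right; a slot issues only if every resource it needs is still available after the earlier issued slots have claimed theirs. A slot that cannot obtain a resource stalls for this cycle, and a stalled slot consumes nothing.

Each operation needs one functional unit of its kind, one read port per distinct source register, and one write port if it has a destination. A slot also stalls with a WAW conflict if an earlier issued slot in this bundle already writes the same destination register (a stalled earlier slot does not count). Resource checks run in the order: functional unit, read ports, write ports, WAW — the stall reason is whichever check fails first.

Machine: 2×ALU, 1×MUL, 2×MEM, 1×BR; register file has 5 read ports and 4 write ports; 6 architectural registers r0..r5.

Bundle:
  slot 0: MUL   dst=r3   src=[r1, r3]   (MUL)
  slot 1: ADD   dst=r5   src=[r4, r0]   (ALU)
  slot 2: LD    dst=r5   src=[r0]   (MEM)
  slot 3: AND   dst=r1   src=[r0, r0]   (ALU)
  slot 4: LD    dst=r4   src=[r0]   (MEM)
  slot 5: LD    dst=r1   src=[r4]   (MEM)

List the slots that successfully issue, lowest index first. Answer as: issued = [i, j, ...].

(0) want 1×MUL +2rd +1wr — yes → AL2|MU0|ME2|BR1|rd3|wr3
(1) want 1×ALU +2rd +1wr — yes → AL1|MU0|ME2|BR1|rd1|wr2
(2) want 1×MEM +1rd +1wr — WAW → AL1|MU0|ME2|BR1|rd1|wr2
(3) want 1×ALU +1rd +1wr — yes → AL0|MU0|ME2|BR1|rd0|wr1
(4) want 1×MEM +1rd +1wr — RD_PORT → AL0|MU0|ME2|BR1|rd0|wr1
(5) want 1×MEM +1rd +1wr — RD_PORT → AL0|MU0|ME2|BR1|rd0|wr1

issued = [0, 1, 3]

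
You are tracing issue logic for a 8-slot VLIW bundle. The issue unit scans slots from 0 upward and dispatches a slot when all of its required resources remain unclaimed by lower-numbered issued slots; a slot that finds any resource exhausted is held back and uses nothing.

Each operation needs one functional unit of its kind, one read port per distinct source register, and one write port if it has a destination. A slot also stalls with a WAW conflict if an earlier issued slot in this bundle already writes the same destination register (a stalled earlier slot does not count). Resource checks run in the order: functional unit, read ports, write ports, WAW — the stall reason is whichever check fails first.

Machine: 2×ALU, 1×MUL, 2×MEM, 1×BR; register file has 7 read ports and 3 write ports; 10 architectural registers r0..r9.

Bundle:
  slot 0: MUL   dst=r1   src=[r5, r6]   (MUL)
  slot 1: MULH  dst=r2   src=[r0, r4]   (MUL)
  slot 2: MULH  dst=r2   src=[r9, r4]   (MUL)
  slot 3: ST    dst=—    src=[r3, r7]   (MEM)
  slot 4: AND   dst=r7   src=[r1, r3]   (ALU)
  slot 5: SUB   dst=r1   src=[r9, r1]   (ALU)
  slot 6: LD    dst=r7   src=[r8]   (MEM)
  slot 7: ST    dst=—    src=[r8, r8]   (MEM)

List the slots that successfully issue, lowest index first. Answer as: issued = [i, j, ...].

(0) want 1×MUL +2rd +1wr — yes → AL2|MU0|ME2|BR1|rd5|wr2
(1) want 1×MUL +2rd +1wr — FU → AL2|MU0|ME2|BR1|rd5|wr2
(2) want 1×MUL +2rd +1wr — FU → AL2|MU0|ME2|BR1|rd5|wr2
(3) want 1×MEM +2rd +0wr — yes → AL2|MU0|ME1|BR1|rd3|wr2
(4) want 1×ALU +2rd +1wr — yes → AL1|MU0|ME1|BR1|rd1|wr1
(5) want 1×ALU +2rd +1wr — RD_PORT → AL1|MU0|ME1|BR1|rd1|wr1
(6) want 1×MEM +1rd +1wr — WAW → AL1|MU0|ME1|BR1|rd1|wr1
(7) want 1×MEM +1rd +0wr — yes → AL1|MU0|ME0|BR1|rd0|wr1

issued = [0, 3, 4, 7]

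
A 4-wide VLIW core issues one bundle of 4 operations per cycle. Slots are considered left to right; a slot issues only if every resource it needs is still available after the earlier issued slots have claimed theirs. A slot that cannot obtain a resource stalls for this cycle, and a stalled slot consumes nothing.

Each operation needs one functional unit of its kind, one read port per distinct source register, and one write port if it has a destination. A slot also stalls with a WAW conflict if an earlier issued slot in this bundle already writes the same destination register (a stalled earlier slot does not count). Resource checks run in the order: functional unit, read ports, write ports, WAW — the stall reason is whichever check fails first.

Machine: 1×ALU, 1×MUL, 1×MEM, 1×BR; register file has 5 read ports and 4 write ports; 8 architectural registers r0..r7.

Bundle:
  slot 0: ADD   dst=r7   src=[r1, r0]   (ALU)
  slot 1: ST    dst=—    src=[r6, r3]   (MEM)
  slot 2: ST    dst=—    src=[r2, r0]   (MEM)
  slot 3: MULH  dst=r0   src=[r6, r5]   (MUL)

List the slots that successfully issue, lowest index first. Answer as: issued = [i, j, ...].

issued = [0, 1]

#0 ALU src=r1,r0 dispatched  <A:0 Mu:1 Ld:1 B:1 rd:3 wr:3>
#1 MEM src=r6,r3 dispatched  <A:0 Mu:1 Ld:0 B:1 rd:1 wr:3>
#2 MEM src=r2,r0 held:FU  <A:0 Mu:1 Ld:0 B:1 rd:1 wr:3>
#3 MUL src=r6,r5 held:RD_PORT  <A:0 Mu:1 Ld:0 B:1 rd:1 wr:3>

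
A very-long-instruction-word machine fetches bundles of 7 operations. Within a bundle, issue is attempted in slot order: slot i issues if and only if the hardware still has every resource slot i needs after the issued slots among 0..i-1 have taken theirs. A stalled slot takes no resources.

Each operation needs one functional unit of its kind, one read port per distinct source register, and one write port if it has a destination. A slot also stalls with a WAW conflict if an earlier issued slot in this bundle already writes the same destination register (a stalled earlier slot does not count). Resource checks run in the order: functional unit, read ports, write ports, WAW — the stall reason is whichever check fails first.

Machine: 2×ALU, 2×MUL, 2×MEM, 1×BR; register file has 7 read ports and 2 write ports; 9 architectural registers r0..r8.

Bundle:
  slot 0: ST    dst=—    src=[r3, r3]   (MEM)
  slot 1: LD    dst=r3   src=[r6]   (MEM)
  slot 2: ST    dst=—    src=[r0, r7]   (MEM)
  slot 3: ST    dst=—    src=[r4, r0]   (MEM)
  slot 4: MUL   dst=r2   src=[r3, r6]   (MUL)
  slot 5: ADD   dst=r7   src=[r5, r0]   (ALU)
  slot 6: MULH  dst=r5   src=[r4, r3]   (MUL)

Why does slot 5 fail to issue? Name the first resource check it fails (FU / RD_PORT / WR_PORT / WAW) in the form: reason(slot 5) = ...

[0] MEM needs rd=1 wr=0: ok; after: ALU=2 MUL=2 MEM=1 BR=1, R=6, W=2
[1] MEM needs rd=1 wr=1: ok; after: ALU=2 MUL=2 MEM=0 BR=1, R=5, W=1
[2] MEM needs rd=2 wr=0: FU; after: ALU=2 MUL=2 MEM=0 BR=1, R=5, W=1
[3] MEM needs rd=2 wr=0: FU; after: ALU=2 MUL=2 MEM=0 BR=1, R=5, W=1
[4] MUL needs rd=2 wr=1: ok; after: ALU=2 MUL=1 MEM=0 BR=1, R=3, W=0
[5] ALU needs rd=2 wr=1: WR_PORT; after: ALU=2 MUL=1 MEM=0 BR=1, R=3, W=0
[6] MUL needs rd=2 wr=1: WR_PORT; after: ALU=2 MUL=1 MEM=0 BR=1, R=3, W=0

reason(slot 5) = WR_PORT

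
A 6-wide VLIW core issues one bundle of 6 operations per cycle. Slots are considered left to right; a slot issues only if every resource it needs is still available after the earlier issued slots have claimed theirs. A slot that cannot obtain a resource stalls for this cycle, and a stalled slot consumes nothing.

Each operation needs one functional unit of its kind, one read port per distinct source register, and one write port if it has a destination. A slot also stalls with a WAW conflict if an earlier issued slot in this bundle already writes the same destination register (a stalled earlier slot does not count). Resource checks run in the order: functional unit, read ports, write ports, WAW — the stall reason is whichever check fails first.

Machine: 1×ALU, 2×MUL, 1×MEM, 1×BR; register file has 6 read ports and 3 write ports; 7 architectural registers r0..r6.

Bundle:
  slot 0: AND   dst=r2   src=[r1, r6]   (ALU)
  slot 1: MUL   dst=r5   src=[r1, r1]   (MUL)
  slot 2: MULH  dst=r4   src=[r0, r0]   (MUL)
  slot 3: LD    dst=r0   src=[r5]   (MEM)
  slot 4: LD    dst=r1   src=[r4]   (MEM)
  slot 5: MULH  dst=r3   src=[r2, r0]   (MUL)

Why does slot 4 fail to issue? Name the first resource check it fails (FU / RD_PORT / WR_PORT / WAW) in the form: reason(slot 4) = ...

reason(slot 4) = WR_PORT

(0) want 1×ALU +2rd +1wr — yes → AL0|MU2|ME1|BR1|rd4|wr2
(1) want 1×MUL +1rd +1wr — yes → AL0|MU1|ME1|BR1|rd3|wr1
(2) want 1×MUL +1rd +1wr — yes → AL0|MU0|ME1|BR1|rd2|wr0
(3) want 1×MEM +1rd +1wr — WR_PORT → AL0|MU0|ME1|BR1|rd2|wr0
(4) want 1×MEM +1rd +1wr — WR_PORT → AL0|MU0|ME1|BR1|rd2|wr0
(5) want 1×MUL +2rd +1wr — FU → AL0|MU0|ME1|BR1|rd2|wr0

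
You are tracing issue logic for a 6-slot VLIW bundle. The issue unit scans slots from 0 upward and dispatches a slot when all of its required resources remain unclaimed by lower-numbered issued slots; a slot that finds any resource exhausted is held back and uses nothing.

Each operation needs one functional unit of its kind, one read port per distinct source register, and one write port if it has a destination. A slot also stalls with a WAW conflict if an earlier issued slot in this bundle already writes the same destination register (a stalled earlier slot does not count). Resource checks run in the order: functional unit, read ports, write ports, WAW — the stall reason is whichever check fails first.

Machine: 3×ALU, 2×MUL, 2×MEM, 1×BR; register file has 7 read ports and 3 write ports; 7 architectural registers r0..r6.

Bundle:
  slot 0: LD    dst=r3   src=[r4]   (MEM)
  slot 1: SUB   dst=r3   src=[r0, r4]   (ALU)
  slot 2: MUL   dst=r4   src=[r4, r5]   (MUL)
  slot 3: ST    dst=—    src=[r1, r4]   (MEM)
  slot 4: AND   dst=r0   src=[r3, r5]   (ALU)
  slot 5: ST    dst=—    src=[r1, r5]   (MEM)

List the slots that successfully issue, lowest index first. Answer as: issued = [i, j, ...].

  0. MEM→r3 ⇒ go  {3A/2Mu/1Ld/1B | 6r 2w}
  1. ALU→r3 ⇒ no(WAW)  {3A/2Mu/1Ld/1B | 6r 2w}
  2. MUL→r4 ⇒ go  {3A/1Mu/1Ld/1B | 4r 1w}
  3. MEM ⇒ go  {3A/1Mu/0Ld/1B | 2r 1w}
  4. ALU→r0 ⇒ go  {2A/1Mu/0Ld/1B | 0r 0w}
  5. MEM ⇒ no(FU)  {2A/1Mu/0Ld/1B | 0r 0w}

issued = [0, 2, 3, 4]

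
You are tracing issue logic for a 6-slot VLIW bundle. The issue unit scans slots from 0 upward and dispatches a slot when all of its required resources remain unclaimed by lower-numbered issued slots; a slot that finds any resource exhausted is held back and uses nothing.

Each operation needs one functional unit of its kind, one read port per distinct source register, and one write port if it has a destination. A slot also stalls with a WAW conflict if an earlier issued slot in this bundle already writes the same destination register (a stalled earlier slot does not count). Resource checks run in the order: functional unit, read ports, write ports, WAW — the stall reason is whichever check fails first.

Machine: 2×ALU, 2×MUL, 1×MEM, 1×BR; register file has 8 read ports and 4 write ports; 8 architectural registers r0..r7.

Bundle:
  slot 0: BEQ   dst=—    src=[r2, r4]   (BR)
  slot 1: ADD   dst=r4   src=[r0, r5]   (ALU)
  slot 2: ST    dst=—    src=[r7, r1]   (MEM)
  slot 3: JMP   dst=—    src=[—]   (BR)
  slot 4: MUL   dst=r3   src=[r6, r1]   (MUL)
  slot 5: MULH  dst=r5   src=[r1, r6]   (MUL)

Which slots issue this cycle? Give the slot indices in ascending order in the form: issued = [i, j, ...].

  0. BR ⇒ go  {2A/2Mu/1Ld/0B | 6r 4w}
  1. ALU→r4 ⇒ go  {1A/2Mu/1Ld/0B | 4r 3w}
  2. MEM ⇒ go  {1A/2Mu/0Ld/0B | 2r 3w}
  3. BR ⇒ no(FU)  {1A/2Mu/0Ld/0B | 2r 3w}
  4. MUL→r3 ⇒ go  {1A/1Mu/0Ld/0B | 0r 2w}
  5. MUL→r5 ⇒ no(RD_PORT)  {1A/1Mu/0Ld/0B | 0r 2w}

issued = [0, 1, 2, 4]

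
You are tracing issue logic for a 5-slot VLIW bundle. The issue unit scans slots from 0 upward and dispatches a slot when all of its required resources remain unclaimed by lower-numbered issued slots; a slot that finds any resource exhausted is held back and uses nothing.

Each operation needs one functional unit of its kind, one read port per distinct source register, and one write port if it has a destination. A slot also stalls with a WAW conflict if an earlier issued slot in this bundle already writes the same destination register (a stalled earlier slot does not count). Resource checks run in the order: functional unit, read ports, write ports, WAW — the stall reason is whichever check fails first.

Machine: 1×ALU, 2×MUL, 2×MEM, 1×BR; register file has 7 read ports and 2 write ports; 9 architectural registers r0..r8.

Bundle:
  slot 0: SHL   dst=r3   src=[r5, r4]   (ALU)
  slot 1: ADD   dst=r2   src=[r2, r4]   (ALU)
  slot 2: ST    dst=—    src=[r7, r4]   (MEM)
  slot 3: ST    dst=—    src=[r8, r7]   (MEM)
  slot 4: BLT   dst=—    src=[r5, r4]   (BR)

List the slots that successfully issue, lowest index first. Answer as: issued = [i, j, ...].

slot 0 (ALU): ISSUE — free A0,Mu2,Ld2,B1 rp5 wp1
slot 1 (ALU): stall FU — free A0,Mu2,Ld2,B1 rp5 wp1
slot 2 (MEM): ISSUE — free A0,Mu2,Ld1,B1 rp3 wp1
slot 3 (MEM): ISSUE — free A0,Mu2,Ld0,B1 rp1 wp1
slot 4 (BR): stall RD_PORT — free A0,Mu2,Ld0,B1 rp1 wp1

issued = [0, 2, 3]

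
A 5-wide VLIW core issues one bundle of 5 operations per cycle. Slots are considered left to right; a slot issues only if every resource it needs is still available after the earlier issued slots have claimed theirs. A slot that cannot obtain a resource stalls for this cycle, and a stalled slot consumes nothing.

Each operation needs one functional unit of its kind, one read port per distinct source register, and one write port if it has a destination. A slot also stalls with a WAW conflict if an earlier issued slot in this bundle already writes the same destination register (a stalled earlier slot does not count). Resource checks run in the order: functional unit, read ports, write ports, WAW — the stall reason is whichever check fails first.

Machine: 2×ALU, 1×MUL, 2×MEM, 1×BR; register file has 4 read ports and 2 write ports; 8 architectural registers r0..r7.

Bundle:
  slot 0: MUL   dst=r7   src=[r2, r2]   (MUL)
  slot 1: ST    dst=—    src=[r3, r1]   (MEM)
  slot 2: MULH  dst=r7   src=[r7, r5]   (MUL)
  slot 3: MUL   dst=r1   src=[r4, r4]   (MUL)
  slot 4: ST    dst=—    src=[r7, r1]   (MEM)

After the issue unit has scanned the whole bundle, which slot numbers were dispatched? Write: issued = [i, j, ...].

[0] MUL needs rd=1 wr=1: ok; after: ALU=2 MUL=0 MEM=2 BR=1, R=3, W=1
[1] MEM needs rd=2 wr=0: ok; after: ALU=2 MUL=0 MEM=1 BR=1, R=1, W=1
[2] MUL needs rd=2 wr=1: FU; after: ALU=2 MUL=0 MEM=1 BR=1, R=1, W=1
[3] MUL needs rd=1 wr=1: FU; after: ALU=2 MUL=0 MEM=1 BR=1, R=1, W=1
[4] MEM needs rd=2 wr=0: RD_PORT; after: ALU=2 MUL=0 MEM=1 BR=1, R=1, W=1

issued = [0, 1]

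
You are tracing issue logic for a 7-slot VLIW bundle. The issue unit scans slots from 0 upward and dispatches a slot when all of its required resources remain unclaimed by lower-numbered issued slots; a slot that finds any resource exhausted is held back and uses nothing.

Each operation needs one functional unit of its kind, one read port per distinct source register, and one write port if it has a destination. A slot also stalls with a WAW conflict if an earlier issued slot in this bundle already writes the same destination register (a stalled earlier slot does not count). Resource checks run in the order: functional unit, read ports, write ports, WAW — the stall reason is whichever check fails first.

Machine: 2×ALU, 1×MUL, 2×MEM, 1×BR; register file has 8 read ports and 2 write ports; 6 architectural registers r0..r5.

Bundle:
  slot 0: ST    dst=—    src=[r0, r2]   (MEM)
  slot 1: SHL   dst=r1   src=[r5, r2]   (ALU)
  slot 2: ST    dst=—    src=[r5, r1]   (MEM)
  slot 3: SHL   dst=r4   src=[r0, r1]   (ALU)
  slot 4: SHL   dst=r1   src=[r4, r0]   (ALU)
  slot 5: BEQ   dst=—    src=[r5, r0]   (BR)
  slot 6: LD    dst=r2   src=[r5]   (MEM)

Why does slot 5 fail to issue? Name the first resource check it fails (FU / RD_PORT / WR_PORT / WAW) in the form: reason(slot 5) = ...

reason(slot 5) = RD_PORT

#0 MEM src=r0,r2 dispatched  <A:2 Mu:1 Ld:1 B:1 rd:6 wr:2>
#1 ALU src=r5,r2 dispatched  <A:1 Mu:1 Ld:1 B:1 rd:4 wr:1>
#2 MEM src=r5,r1 dispatched  <A:1 Mu:1 Ld:0 B:1 rd:2 wr:1>
#3 ALU src=r0,r1 dispatched  <A:0 Mu:1 Ld:0 B:1 rd:0 wr:0>
#4 ALU src=r4,r0 held:FU  <A:0 Mu:1 Ld:0 B:1 rd:0 wr:0>
#5 BR src=r5,r0 held:RD_PORT  <A:0 Mu:1 Ld:0 B:1 rd:0 wr:0>
#6 MEM src=r5 held:FU  <A:0 Mu:1 Ld:0 B:1 rd:0 wr:0>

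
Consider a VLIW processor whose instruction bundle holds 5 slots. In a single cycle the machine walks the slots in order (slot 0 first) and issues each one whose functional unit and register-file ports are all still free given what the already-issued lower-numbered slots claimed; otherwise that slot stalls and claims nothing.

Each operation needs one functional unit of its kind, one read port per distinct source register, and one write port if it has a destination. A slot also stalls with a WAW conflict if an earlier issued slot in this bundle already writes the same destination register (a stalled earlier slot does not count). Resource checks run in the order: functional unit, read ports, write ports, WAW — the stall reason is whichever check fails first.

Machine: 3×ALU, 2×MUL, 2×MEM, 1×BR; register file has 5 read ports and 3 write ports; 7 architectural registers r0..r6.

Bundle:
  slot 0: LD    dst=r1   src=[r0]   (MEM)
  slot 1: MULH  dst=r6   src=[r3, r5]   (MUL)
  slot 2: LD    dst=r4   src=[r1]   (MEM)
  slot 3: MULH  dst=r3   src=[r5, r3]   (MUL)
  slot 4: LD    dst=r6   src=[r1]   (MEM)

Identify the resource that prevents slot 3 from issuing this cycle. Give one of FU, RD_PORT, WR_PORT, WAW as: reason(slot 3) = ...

reason(slot 3) = RD_PORT

[0] MEM needs rd=1 wr=1: ok; after: ALU=3 MUL=2 MEM=1 BR=1, R=4, W=2
[1] MUL needs rd=2 wr=1: ok; after: ALU=3 MUL=1 MEM=1 BR=1, R=2, W=1
[2] MEM needs rd=1 wr=1: ok; after: ALU=3 MUL=1 MEM=0 BR=1, R=1, W=0
[3] MUL needs rd=2 wr=1: RD_PORT; after: ALU=3 MUL=1 MEM=0 BR=1, R=1, W=0
[4] MEM needs rd=1 wr=1: FU; after: ALU=3 MUL=1 MEM=0 BR=1, R=1, W=0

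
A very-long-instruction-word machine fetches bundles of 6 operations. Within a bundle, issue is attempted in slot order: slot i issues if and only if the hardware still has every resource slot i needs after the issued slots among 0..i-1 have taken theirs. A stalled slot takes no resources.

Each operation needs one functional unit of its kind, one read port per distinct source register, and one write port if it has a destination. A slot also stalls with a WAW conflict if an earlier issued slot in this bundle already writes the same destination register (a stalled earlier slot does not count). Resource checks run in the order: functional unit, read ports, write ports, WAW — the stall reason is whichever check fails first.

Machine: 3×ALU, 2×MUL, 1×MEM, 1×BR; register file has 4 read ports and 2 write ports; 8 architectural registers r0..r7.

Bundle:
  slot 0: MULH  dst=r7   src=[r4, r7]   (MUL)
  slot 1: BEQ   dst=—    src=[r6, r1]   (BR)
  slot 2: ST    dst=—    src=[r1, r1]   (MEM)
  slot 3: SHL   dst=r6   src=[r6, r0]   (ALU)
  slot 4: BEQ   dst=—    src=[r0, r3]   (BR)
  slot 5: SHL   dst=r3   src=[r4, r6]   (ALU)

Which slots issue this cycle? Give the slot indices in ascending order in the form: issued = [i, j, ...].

#0 MUL src=r4,r7 dispatched  <A:3 Mu:1 Ld:1 B:1 rd:2 wr:1>
#1 BR src=r6,r1 dispatched  <A:3 Mu:1 Ld:1 B:0 rd:0 wr:1>
#2 MEM src=r1,r1 held:RD_PORT  <A:3 Mu:1 Ld:1 B:0 rd:0 wr:1>
#3 ALU src=r6,r0 held:RD_PORT  <A:3 Mu:1 Ld:1 B:0 rd:0 wr:1>
#4 BR src=r0,r3 held:FU  <A:3 Mu:1 Ld:1 B:0 rd:0 wr:1>
#5 ALU src=r4,r6 held:RD_PORT  <A:3 Mu:1 Ld:1 B:0 rd:0 wr:1>

issued = [0, 1]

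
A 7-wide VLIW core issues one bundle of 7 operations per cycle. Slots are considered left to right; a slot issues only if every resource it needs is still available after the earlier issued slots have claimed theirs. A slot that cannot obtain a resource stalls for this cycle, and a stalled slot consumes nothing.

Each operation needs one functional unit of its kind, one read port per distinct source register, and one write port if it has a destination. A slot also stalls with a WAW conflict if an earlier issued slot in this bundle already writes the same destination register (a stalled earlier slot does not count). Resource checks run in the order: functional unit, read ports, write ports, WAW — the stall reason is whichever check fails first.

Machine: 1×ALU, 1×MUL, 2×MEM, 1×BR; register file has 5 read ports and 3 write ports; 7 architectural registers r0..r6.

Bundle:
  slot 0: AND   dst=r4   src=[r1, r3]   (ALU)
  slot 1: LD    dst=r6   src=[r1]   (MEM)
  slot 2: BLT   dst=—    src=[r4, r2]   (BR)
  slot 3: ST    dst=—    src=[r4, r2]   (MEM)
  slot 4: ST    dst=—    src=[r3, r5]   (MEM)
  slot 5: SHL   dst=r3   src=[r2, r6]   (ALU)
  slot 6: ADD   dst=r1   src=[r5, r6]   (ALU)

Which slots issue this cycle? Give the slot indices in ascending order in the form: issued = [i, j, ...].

issued = [0, 1, 2]

[0] ALU needs rd=2 wr=1: ok; after: ALU=0 MUL=1 MEM=2 BR=1, R=3, W=2
[1] MEM needs rd=1 wr=1: ok; after: ALU=0 MUL=1 MEM=1 BR=1, R=2, W=1
[2] BR needs rd=2 wr=0: ok; after: ALU=0 MUL=1 MEM=1 BR=0, R=0, W=1
[3] MEM needs rd=2 wr=0: RD_PORT; after: ALU=0 MUL=1 MEM=1 BR=0, R=0, W=1
[4] MEM needs rd=2 wr=0: RD_PORT; after: ALU=0 MUL=1 MEM=1 BR=0, R=0, W=1
[5] ALU needs rd=2 wr=1: FU; after: ALU=0 MUL=1 MEM=1 BR=0, R=0, W=1
[6] ALU needs rd=2 wr=1: FU; after: ALU=0 MUL=1 MEM=1 BR=0, R=0, W=1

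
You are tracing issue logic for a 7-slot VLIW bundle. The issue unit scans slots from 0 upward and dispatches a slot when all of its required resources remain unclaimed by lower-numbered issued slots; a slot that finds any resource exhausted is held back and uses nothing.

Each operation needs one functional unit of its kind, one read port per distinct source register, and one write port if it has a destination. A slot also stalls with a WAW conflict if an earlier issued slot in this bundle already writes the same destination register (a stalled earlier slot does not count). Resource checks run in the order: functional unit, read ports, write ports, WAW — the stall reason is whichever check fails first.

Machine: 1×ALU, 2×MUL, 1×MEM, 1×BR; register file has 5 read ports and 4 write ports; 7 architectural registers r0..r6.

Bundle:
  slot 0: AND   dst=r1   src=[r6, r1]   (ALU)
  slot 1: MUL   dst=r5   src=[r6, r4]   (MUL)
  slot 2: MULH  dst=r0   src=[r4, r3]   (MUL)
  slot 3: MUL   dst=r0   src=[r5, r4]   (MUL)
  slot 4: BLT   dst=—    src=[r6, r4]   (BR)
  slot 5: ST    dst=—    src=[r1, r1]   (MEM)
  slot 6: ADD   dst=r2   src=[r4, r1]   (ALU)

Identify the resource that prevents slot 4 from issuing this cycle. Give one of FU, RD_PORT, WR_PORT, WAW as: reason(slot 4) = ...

[0] ALU needs rd=2 wr=1: ok; after: ALU=0 MUL=2 MEM=1 BR=1, R=3, W=3
[1] MUL needs rd=2 wr=1: ok; after: ALU=0 MUL=1 MEM=1 BR=1, R=1, W=2
[2] MUL needs rd=2 wr=1: RD_PORT; after: ALU=0 MUL=1 MEM=1 BR=1, R=1, W=2
[3] MUL needs rd=2 wr=1: RD_PORT; after: ALU=0 MUL=1 MEM=1 BR=1, R=1, W=2
[4] BR needs rd=2 wr=0: RD_PORT; after: ALU=0 MUL=1 MEM=1 BR=1, R=1, W=2
[5] MEM needs rd=1 wr=0: ok; after: ALU=0 MUL=1 MEM=0 BR=1, R=0, W=2
[6] ALU needs rd=2 wr=1: FU; after: ALU=0 MUL=1 MEM=0 BR=1, R=0, W=2

reason(slot 4) = RD_PORT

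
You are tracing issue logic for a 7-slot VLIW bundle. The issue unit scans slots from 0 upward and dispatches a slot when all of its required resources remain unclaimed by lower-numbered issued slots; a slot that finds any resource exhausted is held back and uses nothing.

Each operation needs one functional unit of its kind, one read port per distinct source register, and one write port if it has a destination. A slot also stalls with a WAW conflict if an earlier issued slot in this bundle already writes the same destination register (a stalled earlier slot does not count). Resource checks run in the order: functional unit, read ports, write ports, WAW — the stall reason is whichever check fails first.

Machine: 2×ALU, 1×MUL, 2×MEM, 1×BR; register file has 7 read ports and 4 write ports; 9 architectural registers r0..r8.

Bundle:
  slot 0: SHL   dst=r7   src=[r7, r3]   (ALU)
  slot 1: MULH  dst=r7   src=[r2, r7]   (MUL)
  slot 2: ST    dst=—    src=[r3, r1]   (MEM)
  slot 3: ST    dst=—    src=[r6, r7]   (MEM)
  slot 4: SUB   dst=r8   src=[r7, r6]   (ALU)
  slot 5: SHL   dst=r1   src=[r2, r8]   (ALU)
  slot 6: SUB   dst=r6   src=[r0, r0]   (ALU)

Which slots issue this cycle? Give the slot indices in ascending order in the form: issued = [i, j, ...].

[0] ALU needs rd=2 wr=1: ok; after: ALU=1 MUL=1 MEM=2 BR=1, R=5, W=3
[1] MUL needs rd=2 wr=1: WAW; after: ALU=1 MUL=1 MEM=2 BR=1, R=5, W=3
[2] MEM needs rd=2 wr=0: ok; after: ALU=1 MUL=1 MEM=1 BR=1, R=3, W=3
[3] MEM needs rd=2 wr=0: ok; after: ALU=1 MUL=1 MEM=0 BR=1, R=1, W=3
[4] ALU needs rd=2 wr=1: RD_PORT; after: ALU=1 MUL=1 MEM=0 BR=1, R=1, W=3
[5] ALU needs rd=2 wr=1: RD_PORT; after: ALU=1 MUL=1 MEM=0 BR=1, R=1, W=3
[6] ALU needs rd=1 wr=1: ok; after: ALU=0 MUL=1 MEM=0 BR=1, R=0, W=2

issued = [0, 2, 3, 6]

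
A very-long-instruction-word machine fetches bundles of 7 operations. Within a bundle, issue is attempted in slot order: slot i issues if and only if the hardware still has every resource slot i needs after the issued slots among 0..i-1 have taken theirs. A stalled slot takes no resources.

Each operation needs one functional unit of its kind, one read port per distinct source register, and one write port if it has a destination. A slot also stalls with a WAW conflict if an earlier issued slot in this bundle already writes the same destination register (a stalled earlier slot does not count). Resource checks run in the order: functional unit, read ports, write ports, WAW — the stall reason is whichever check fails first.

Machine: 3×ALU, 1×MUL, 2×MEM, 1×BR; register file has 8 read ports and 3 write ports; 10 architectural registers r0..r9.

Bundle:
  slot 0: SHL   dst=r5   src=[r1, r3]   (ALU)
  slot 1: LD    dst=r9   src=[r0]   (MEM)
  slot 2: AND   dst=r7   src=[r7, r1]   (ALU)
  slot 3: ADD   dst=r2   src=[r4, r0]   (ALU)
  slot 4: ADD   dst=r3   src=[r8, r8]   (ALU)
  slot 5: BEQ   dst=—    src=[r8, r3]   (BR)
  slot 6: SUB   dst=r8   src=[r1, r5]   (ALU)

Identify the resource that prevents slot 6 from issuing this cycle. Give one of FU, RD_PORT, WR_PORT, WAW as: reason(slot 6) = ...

(0) want 1×ALU +2rd +1wr — yes → AL2|MU1|ME2|BR1|rd6|wr2
(1) want 1×MEM +1rd +1wr — yes → AL2|MU1|ME1|BR1|rd5|wr1
(2) want 1×ALU +2rd +1wr — yes → AL1|MU1|ME1|BR1|rd3|wr0
(3) want 1×ALU +2rd +1wr — WR_PORT → AL1|MU1|ME1|BR1|rd3|wr0
(4) want 1×ALU +1rd +1wr — WR_PORT → AL1|MU1|ME1|BR1|rd3|wr0
(5) want 1×BR +2rd +0wr — yes → AL1|MU1|ME1|BR0|rd1|wr0
(6) want 1×ALU +2rd +1wr — RD_PORT → AL1|MU1|ME1|BR0|rd1|wr0

reason(slot 6) = RD_PORT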